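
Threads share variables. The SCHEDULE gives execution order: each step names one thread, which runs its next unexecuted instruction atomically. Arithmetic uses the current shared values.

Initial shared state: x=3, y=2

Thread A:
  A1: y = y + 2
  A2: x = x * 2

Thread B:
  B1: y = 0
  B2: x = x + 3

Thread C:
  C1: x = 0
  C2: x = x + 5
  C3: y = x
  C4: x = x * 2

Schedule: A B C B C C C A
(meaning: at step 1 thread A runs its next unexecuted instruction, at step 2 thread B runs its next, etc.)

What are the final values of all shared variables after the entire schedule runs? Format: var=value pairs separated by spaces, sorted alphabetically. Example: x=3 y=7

Step 1: thread A executes A1 (y = y + 2). Shared: x=3 y=4. PCs: A@1 B@0 C@0
Step 2: thread B executes B1 (y = 0). Shared: x=3 y=0. PCs: A@1 B@1 C@0
Step 3: thread C executes C1 (x = 0). Shared: x=0 y=0. PCs: A@1 B@1 C@1
Step 4: thread B executes B2 (x = x + 3). Shared: x=3 y=0. PCs: A@1 B@2 C@1
Step 5: thread C executes C2 (x = x + 5). Shared: x=8 y=0. PCs: A@1 B@2 C@2
Step 6: thread C executes C3 (y = x). Shared: x=8 y=8. PCs: A@1 B@2 C@3
Step 7: thread C executes C4 (x = x * 2). Shared: x=16 y=8. PCs: A@1 B@2 C@4
Step 8: thread A executes A2 (x = x * 2). Shared: x=32 y=8. PCs: A@2 B@2 C@4

Answer: x=32 y=8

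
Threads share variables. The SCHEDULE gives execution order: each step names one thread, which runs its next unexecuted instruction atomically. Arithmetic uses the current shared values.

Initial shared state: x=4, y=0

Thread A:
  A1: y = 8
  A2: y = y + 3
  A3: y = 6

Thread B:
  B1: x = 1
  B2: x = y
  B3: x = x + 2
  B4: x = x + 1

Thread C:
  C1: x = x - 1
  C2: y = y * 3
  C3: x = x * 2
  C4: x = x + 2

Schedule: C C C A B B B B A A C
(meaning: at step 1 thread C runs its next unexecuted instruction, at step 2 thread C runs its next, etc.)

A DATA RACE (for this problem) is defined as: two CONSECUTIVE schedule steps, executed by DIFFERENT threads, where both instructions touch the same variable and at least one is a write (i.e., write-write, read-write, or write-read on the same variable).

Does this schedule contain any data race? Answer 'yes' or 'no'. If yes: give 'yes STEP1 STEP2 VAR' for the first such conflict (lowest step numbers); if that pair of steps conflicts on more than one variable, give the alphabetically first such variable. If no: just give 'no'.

Steps 1,2: same thread (C). No race.
Steps 2,3: same thread (C). No race.
Steps 3,4: C(r=x,w=x) vs A(r=-,w=y). No conflict.
Steps 4,5: A(r=-,w=y) vs B(r=-,w=x). No conflict.
Steps 5,6: same thread (B). No race.
Steps 6,7: same thread (B). No race.
Steps 7,8: same thread (B). No race.
Steps 8,9: B(r=x,w=x) vs A(r=y,w=y). No conflict.
Steps 9,10: same thread (A). No race.
Steps 10,11: A(r=-,w=y) vs C(r=x,w=x). No conflict.

Answer: no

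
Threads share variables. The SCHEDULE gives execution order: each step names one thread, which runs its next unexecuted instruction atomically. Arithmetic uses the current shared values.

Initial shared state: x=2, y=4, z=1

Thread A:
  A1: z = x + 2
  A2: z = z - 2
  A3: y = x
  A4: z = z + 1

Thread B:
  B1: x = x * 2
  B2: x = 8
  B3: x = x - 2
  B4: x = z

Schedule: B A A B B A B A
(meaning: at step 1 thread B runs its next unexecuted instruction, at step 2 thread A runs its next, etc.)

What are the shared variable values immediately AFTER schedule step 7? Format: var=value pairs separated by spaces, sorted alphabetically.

Step 1: thread B executes B1 (x = x * 2). Shared: x=4 y=4 z=1. PCs: A@0 B@1
Step 2: thread A executes A1 (z = x + 2). Shared: x=4 y=4 z=6. PCs: A@1 B@1
Step 3: thread A executes A2 (z = z - 2). Shared: x=4 y=4 z=4. PCs: A@2 B@1
Step 4: thread B executes B2 (x = 8). Shared: x=8 y=4 z=4. PCs: A@2 B@2
Step 5: thread B executes B3 (x = x - 2). Shared: x=6 y=4 z=4. PCs: A@2 B@3
Step 6: thread A executes A3 (y = x). Shared: x=6 y=6 z=4. PCs: A@3 B@3
Step 7: thread B executes B4 (x = z). Shared: x=4 y=6 z=4. PCs: A@3 B@4

Answer: x=4 y=6 z=4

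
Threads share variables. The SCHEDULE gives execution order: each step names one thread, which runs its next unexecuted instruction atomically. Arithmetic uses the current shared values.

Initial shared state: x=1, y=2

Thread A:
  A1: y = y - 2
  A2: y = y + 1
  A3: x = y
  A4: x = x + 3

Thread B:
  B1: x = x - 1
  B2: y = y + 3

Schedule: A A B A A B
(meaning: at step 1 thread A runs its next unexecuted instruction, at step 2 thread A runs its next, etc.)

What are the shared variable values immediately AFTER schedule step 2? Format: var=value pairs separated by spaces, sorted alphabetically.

Answer: x=1 y=1

Derivation:
Step 1: thread A executes A1 (y = y - 2). Shared: x=1 y=0. PCs: A@1 B@0
Step 2: thread A executes A2 (y = y + 1). Shared: x=1 y=1. PCs: A@2 B@0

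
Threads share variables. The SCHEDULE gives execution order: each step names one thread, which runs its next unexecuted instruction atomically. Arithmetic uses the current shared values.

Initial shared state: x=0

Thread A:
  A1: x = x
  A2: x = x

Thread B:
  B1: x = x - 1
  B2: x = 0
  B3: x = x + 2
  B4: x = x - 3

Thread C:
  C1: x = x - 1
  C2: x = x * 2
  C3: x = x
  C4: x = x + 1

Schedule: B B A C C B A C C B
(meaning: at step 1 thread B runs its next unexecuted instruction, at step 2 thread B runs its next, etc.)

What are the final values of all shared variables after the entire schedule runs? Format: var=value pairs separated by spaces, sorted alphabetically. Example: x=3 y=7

Answer: x=-2

Derivation:
Step 1: thread B executes B1 (x = x - 1). Shared: x=-1. PCs: A@0 B@1 C@0
Step 2: thread B executes B2 (x = 0). Shared: x=0. PCs: A@0 B@2 C@0
Step 3: thread A executes A1 (x = x). Shared: x=0. PCs: A@1 B@2 C@0
Step 4: thread C executes C1 (x = x - 1). Shared: x=-1. PCs: A@1 B@2 C@1
Step 5: thread C executes C2 (x = x * 2). Shared: x=-2. PCs: A@1 B@2 C@2
Step 6: thread B executes B3 (x = x + 2). Shared: x=0. PCs: A@1 B@3 C@2
Step 7: thread A executes A2 (x = x). Shared: x=0. PCs: A@2 B@3 C@2
Step 8: thread C executes C3 (x = x). Shared: x=0. PCs: A@2 B@3 C@3
Step 9: thread C executes C4 (x = x + 1). Shared: x=1. PCs: A@2 B@3 C@4
Step 10: thread B executes B4 (x = x - 3). Shared: x=-2. PCs: A@2 B@4 C@4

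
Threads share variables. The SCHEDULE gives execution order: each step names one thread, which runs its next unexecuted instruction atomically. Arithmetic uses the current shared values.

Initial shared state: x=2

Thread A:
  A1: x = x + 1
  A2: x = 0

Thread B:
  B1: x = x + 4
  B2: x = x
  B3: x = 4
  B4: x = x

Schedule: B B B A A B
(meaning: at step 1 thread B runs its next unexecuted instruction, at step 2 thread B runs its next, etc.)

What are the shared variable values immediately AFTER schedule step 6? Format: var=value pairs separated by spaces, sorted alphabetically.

Answer: x=0

Derivation:
Step 1: thread B executes B1 (x = x + 4). Shared: x=6. PCs: A@0 B@1
Step 2: thread B executes B2 (x = x). Shared: x=6. PCs: A@0 B@2
Step 3: thread B executes B3 (x = 4). Shared: x=4. PCs: A@0 B@3
Step 4: thread A executes A1 (x = x + 1). Shared: x=5. PCs: A@1 B@3
Step 5: thread A executes A2 (x = 0). Shared: x=0. PCs: A@2 B@3
Step 6: thread B executes B4 (x = x). Shared: x=0. PCs: A@2 B@4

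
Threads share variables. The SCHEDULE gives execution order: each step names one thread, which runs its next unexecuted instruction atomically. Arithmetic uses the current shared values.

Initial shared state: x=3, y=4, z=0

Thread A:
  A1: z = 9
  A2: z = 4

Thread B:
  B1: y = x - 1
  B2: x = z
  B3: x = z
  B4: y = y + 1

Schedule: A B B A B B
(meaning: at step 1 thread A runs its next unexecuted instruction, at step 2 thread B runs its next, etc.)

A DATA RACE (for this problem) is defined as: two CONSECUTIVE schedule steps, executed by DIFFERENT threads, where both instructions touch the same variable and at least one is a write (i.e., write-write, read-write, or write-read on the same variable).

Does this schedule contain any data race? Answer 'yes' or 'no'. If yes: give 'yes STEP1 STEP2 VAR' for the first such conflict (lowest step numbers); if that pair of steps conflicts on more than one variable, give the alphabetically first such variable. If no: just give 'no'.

Answer: yes 3 4 z

Derivation:
Steps 1,2: A(r=-,w=z) vs B(r=x,w=y). No conflict.
Steps 2,3: same thread (B). No race.
Steps 3,4: B(x = z) vs A(z = 4). RACE on z (R-W).
Steps 4,5: A(z = 4) vs B(x = z). RACE on z (W-R).
Steps 5,6: same thread (B). No race.
First conflict at steps 3,4.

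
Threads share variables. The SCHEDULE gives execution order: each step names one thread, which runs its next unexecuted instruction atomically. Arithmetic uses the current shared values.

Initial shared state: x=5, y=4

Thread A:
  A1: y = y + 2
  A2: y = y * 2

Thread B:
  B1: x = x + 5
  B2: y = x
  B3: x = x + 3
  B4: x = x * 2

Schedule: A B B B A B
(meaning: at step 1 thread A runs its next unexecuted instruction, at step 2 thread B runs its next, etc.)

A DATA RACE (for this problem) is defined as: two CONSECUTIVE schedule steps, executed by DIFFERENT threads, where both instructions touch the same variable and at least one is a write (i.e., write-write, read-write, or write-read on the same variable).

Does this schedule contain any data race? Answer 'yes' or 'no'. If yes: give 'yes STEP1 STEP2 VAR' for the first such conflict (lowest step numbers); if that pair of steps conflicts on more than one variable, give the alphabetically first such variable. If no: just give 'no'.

Steps 1,2: A(r=y,w=y) vs B(r=x,w=x). No conflict.
Steps 2,3: same thread (B). No race.
Steps 3,4: same thread (B). No race.
Steps 4,5: B(r=x,w=x) vs A(r=y,w=y). No conflict.
Steps 5,6: A(r=y,w=y) vs B(r=x,w=x). No conflict.

Answer: no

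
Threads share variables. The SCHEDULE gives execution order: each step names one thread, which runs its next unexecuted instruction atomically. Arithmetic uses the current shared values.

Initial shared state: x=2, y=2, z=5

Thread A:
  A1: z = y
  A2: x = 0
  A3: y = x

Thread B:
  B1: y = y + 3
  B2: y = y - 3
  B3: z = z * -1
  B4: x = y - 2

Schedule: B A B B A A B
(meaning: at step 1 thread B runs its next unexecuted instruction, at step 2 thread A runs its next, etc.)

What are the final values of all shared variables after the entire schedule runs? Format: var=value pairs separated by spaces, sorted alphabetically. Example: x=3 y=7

Step 1: thread B executes B1 (y = y + 3). Shared: x=2 y=5 z=5. PCs: A@0 B@1
Step 2: thread A executes A1 (z = y). Shared: x=2 y=5 z=5. PCs: A@1 B@1
Step 3: thread B executes B2 (y = y - 3). Shared: x=2 y=2 z=5. PCs: A@1 B@2
Step 4: thread B executes B3 (z = z * -1). Shared: x=2 y=2 z=-5. PCs: A@1 B@3
Step 5: thread A executes A2 (x = 0). Shared: x=0 y=2 z=-5. PCs: A@2 B@3
Step 6: thread A executes A3 (y = x). Shared: x=0 y=0 z=-5. PCs: A@3 B@3
Step 7: thread B executes B4 (x = y - 2). Shared: x=-2 y=0 z=-5. PCs: A@3 B@4

Answer: x=-2 y=0 z=-5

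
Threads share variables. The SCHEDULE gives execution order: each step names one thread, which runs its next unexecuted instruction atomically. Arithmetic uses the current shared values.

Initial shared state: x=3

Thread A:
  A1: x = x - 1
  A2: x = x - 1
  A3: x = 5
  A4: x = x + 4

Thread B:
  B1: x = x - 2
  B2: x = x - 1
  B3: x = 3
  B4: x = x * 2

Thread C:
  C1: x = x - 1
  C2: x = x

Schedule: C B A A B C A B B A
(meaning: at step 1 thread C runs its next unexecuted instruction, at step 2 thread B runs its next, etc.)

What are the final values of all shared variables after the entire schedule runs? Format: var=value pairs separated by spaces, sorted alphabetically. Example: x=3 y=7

Step 1: thread C executes C1 (x = x - 1). Shared: x=2. PCs: A@0 B@0 C@1
Step 2: thread B executes B1 (x = x - 2). Shared: x=0. PCs: A@0 B@1 C@1
Step 3: thread A executes A1 (x = x - 1). Shared: x=-1. PCs: A@1 B@1 C@1
Step 4: thread A executes A2 (x = x - 1). Shared: x=-2. PCs: A@2 B@1 C@1
Step 5: thread B executes B2 (x = x - 1). Shared: x=-3. PCs: A@2 B@2 C@1
Step 6: thread C executes C2 (x = x). Shared: x=-3. PCs: A@2 B@2 C@2
Step 7: thread A executes A3 (x = 5). Shared: x=5. PCs: A@3 B@2 C@2
Step 8: thread B executes B3 (x = 3). Shared: x=3. PCs: A@3 B@3 C@2
Step 9: thread B executes B4 (x = x * 2). Shared: x=6. PCs: A@3 B@4 C@2
Step 10: thread A executes A4 (x = x + 4). Shared: x=10. PCs: A@4 B@4 C@2

Answer: x=10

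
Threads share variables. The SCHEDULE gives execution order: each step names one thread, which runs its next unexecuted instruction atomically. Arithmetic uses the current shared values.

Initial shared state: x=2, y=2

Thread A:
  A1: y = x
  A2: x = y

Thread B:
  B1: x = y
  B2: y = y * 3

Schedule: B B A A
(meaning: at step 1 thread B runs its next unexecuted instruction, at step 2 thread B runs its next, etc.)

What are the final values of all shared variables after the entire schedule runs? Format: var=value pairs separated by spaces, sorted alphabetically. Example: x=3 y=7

Step 1: thread B executes B1 (x = y). Shared: x=2 y=2. PCs: A@0 B@1
Step 2: thread B executes B2 (y = y * 3). Shared: x=2 y=6. PCs: A@0 B@2
Step 3: thread A executes A1 (y = x). Shared: x=2 y=2. PCs: A@1 B@2
Step 4: thread A executes A2 (x = y). Shared: x=2 y=2. PCs: A@2 B@2

Answer: x=2 y=2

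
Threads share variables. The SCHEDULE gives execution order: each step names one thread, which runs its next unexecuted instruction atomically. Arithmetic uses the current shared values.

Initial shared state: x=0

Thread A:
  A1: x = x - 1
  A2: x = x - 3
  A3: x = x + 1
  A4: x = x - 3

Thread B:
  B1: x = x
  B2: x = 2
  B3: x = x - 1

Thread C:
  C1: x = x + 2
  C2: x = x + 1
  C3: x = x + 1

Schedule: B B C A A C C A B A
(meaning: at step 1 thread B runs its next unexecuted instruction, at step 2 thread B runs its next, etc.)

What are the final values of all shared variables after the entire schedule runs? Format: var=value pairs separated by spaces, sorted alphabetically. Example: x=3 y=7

Answer: x=-1

Derivation:
Step 1: thread B executes B1 (x = x). Shared: x=0. PCs: A@0 B@1 C@0
Step 2: thread B executes B2 (x = 2). Shared: x=2. PCs: A@0 B@2 C@0
Step 3: thread C executes C1 (x = x + 2). Shared: x=4. PCs: A@0 B@2 C@1
Step 4: thread A executes A1 (x = x - 1). Shared: x=3. PCs: A@1 B@2 C@1
Step 5: thread A executes A2 (x = x - 3). Shared: x=0. PCs: A@2 B@2 C@1
Step 6: thread C executes C2 (x = x + 1). Shared: x=1. PCs: A@2 B@2 C@2
Step 7: thread C executes C3 (x = x + 1). Shared: x=2. PCs: A@2 B@2 C@3
Step 8: thread A executes A3 (x = x + 1). Shared: x=3. PCs: A@3 B@2 C@3
Step 9: thread B executes B3 (x = x - 1). Shared: x=2. PCs: A@3 B@3 C@3
Step 10: thread A executes A4 (x = x - 3). Shared: x=-1. PCs: A@4 B@3 C@3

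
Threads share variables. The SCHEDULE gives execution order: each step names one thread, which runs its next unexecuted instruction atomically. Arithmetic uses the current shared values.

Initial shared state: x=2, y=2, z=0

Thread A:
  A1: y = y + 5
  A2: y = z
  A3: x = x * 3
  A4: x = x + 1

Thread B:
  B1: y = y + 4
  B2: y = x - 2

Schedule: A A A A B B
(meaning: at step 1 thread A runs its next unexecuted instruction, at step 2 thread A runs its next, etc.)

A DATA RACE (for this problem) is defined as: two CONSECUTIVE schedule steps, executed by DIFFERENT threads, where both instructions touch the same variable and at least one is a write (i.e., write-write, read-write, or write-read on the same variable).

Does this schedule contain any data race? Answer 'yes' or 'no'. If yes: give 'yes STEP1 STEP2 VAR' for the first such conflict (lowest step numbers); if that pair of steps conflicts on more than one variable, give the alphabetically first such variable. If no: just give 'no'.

Steps 1,2: same thread (A). No race.
Steps 2,3: same thread (A). No race.
Steps 3,4: same thread (A). No race.
Steps 4,5: A(r=x,w=x) vs B(r=y,w=y). No conflict.
Steps 5,6: same thread (B). No race.

Answer: no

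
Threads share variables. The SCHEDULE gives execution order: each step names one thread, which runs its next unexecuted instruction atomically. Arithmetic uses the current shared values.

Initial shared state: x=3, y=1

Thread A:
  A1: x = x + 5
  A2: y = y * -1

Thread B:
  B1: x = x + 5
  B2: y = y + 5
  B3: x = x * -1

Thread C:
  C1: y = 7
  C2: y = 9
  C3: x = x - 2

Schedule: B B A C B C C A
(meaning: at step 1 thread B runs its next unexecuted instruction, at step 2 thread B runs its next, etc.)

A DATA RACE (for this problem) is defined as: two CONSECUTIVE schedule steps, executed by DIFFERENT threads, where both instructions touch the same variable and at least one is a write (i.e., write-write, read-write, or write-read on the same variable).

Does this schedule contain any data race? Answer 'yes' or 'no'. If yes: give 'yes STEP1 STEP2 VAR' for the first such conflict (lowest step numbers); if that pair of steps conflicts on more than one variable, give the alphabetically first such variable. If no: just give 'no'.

Steps 1,2: same thread (B). No race.
Steps 2,3: B(r=y,w=y) vs A(r=x,w=x). No conflict.
Steps 3,4: A(r=x,w=x) vs C(r=-,w=y). No conflict.
Steps 4,5: C(r=-,w=y) vs B(r=x,w=x). No conflict.
Steps 5,6: B(r=x,w=x) vs C(r=-,w=y). No conflict.
Steps 6,7: same thread (C). No race.
Steps 7,8: C(r=x,w=x) vs A(r=y,w=y). No conflict.

Answer: no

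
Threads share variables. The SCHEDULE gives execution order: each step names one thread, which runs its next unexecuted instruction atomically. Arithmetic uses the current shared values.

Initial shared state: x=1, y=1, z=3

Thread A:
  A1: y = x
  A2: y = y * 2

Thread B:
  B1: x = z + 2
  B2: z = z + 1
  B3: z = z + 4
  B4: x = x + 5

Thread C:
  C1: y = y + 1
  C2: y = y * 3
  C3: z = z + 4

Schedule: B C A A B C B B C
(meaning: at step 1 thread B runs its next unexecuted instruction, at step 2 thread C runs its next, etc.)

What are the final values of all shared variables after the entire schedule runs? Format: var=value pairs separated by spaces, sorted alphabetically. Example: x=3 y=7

Step 1: thread B executes B1 (x = z + 2). Shared: x=5 y=1 z=3. PCs: A@0 B@1 C@0
Step 2: thread C executes C1 (y = y + 1). Shared: x=5 y=2 z=3. PCs: A@0 B@1 C@1
Step 3: thread A executes A1 (y = x). Shared: x=5 y=5 z=3. PCs: A@1 B@1 C@1
Step 4: thread A executes A2 (y = y * 2). Shared: x=5 y=10 z=3. PCs: A@2 B@1 C@1
Step 5: thread B executes B2 (z = z + 1). Shared: x=5 y=10 z=4. PCs: A@2 B@2 C@1
Step 6: thread C executes C2 (y = y * 3). Shared: x=5 y=30 z=4. PCs: A@2 B@2 C@2
Step 7: thread B executes B3 (z = z + 4). Shared: x=5 y=30 z=8. PCs: A@2 B@3 C@2
Step 8: thread B executes B4 (x = x + 5). Shared: x=10 y=30 z=8. PCs: A@2 B@4 C@2
Step 9: thread C executes C3 (z = z + 4). Shared: x=10 y=30 z=12. PCs: A@2 B@4 C@3

Answer: x=10 y=30 z=12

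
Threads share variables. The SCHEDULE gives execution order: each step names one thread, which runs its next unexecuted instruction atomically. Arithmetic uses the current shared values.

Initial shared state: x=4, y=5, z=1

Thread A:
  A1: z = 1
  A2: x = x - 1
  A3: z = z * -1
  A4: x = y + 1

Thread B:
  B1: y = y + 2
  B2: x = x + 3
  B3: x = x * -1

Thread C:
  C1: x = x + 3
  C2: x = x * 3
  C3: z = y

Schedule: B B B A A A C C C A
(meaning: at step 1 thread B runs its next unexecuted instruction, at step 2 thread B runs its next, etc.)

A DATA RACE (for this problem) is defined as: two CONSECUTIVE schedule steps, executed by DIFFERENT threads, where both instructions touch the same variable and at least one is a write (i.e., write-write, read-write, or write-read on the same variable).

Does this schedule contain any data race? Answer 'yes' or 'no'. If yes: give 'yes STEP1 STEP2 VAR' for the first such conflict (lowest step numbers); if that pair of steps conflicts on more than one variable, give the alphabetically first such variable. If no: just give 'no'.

Steps 1,2: same thread (B). No race.
Steps 2,3: same thread (B). No race.
Steps 3,4: B(r=x,w=x) vs A(r=-,w=z). No conflict.
Steps 4,5: same thread (A). No race.
Steps 5,6: same thread (A). No race.
Steps 6,7: A(r=z,w=z) vs C(r=x,w=x). No conflict.
Steps 7,8: same thread (C). No race.
Steps 8,9: same thread (C). No race.
Steps 9,10: C(r=y,w=z) vs A(r=y,w=x). No conflict.

Answer: no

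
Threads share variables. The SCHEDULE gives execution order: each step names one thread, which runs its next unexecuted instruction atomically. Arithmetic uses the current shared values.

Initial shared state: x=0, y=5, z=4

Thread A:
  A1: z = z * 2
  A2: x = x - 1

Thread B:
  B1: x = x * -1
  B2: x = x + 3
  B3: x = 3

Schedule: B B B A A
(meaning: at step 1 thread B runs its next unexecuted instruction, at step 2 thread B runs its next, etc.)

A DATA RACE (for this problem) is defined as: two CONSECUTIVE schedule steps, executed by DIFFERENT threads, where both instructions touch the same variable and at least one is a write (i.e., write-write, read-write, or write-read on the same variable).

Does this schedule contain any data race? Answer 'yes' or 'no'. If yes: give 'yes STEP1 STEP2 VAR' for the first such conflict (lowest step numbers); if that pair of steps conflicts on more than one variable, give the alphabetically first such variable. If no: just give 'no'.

Steps 1,2: same thread (B). No race.
Steps 2,3: same thread (B). No race.
Steps 3,4: B(r=-,w=x) vs A(r=z,w=z). No conflict.
Steps 4,5: same thread (A). No race.

Answer: no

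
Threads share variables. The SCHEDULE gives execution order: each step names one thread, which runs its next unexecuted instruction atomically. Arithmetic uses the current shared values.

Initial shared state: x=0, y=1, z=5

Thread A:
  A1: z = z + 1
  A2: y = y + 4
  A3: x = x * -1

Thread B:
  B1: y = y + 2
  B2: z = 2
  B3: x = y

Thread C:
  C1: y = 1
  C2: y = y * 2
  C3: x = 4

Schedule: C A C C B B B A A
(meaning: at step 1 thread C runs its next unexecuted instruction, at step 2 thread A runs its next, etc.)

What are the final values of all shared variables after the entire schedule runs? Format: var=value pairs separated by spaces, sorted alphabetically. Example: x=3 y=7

Step 1: thread C executes C1 (y = 1). Shared: x=0 y=1 z=5. PCs: A@0 B@0 C@1
Step 2: thread A executes A1 (z = z + 1). Shared: x=0 y=1 z=6. PCs: A@1 B@0 C@1
Step 3: thread C executes C2 (y = y * 2). Shared: x=0 y=2 z=6. PCs: A@1 B@0 C@2
Step 4: thread C executes C3 (x = 4). Shared: x=4 y=2 z=6. PCs: A@1 B@0 C@3
Step 5: thread B executes B1 (y = y + 2). Shared: x=4 y=4 z=6. PCs: A@1 B@1 C@3
Step 6: thread B executes B2 (z = 2). Shared: x=4 y=4 z=2. PCs: A@1 B@2 C@3
Step 7: thread B executes B3 (x = y). Shared: x=4 y=4 z=2. PCs: A@1 B@3 C@3
Step 8: thread A executes A2 (y = y + 4). Shared: x=4 y=8 z=2. PCs: A@2 B@3 C@3
Step 9: thread A executes A3 (x = x * -1). Shared: x=-4 y=8 z=2. PCs: A@3 B@3 C@3

Answer: x=-4 y=8 z=2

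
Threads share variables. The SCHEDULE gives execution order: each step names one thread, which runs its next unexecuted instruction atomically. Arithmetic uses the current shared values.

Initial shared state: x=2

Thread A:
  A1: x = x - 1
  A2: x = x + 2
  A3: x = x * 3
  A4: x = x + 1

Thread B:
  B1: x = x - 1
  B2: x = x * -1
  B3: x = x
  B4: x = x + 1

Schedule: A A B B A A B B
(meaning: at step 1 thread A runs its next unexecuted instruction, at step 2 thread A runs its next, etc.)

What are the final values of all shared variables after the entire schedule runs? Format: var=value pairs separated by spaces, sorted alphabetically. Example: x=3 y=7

Step 1: thread A executes A1 (x = x - 1). Shared: x=1. PCs: A@1 B@0
Step 2: thread A executes A2 (x = x + 2). Shared: x=3. PCs: A@2 B@0
Step 3: thread B executes B1 (x = x - 1). Shared: x=2. PCs: A@2 B@1
Step 4: thread B executes B2 (x = x * -1). Shared: x=-2. PCs: A@2 B@2
Step 5: thread A executes A3 (x = x * 3). Shared: x=-6. PCs: A@3 B@2
Step 6: thread A executes A4 (x = x + 1). Shared: x=-5. PCs: A@4 B@2
Step 7: thread B executes B3 (x = x). Shared: x=-5. PCs: A@4 B@3
Step 8: thread B executes B4 (x = x + 1). Shared: x=-4. PCs: A@4 B@4

Answer: x=-4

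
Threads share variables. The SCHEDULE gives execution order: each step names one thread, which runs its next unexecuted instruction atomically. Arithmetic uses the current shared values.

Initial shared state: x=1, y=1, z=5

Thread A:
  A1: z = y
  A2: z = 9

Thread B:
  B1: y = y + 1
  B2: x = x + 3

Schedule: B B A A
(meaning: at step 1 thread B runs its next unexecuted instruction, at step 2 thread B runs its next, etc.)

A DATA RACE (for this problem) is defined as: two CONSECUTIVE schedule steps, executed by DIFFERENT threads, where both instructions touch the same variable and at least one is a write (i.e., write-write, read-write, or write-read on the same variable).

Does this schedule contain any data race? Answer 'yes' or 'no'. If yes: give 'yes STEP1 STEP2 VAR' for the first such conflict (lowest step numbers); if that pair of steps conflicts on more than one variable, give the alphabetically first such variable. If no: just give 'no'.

Steps 1,2: same thread (B). No race.
Steps 2,3: B(r=x,w=x) vs A(r=y,w=z). No conflict.
Steps 3,4: same thread (A). No race.

Answer: no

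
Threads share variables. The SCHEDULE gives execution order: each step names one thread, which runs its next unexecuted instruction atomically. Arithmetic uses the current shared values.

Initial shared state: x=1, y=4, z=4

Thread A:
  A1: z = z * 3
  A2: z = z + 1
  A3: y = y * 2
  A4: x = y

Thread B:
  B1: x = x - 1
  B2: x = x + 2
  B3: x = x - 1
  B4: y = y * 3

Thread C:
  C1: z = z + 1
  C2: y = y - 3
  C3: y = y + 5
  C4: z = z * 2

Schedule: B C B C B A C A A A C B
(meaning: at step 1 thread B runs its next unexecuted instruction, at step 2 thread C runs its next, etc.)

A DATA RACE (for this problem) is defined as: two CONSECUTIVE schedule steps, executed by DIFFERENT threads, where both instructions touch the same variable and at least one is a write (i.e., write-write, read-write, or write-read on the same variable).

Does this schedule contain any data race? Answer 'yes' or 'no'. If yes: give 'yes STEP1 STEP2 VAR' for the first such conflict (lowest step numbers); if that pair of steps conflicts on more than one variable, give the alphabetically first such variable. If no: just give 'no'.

Steps 1,2: B(r=x,w=x) vs C(r=z,w=z). No conflict.
Steps 2,3: C(r=z,w=z) vs B(r=x,w=x). No conflict.
Steps 3,4: B(r=x,w=x) vs C(r=y,w=y). No conflict.
Steps 4,5: C(r=y,w=y) vs B(r=x,w=x). No conflict.
Steps 5,6: B(r=x,w=x) vs A(r=z,w=z). No conflict.
Steps 6,7: A(r=z,w=z) vs C(r=y,w=y). No conflict.
Steps 7,8: C(r=y,w=y) vs A(r=z,w=z). No conflict.
Steps 8,9: same thread (A). No race.
Steps 9,10: same thread (A). No race.
Steps 10,11: A(r=y,w=x) vs C(r=z,w=z). No conflict.
Steps 11,12: C(r=z,w=z) vs B(r=y,w=y). No conflict.

Answer: no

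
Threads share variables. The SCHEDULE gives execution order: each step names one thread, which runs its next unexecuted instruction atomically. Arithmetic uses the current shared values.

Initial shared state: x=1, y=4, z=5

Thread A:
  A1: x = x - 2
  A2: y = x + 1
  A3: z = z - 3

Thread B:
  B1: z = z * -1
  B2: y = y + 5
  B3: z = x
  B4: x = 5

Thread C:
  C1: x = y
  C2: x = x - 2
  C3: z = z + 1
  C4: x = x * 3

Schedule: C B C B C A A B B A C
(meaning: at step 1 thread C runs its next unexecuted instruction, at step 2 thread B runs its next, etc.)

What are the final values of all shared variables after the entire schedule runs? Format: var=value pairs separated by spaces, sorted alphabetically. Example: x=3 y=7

Answer: x=15 y=1 z=-3

Derivation:
Step 1: thread C executes C1 (x = y). Shared: x=4 y=4 z=5. PCs: A@0 B@0 C@1
Step 2: thread B executes B1 (z = z * -1). Shared: x=4 y=4 z=-5. PCs: A@0 B@1 C@1
Step 3: thread C executes C2 (x = x - 2). Shared: x=2 y=4 z=-5. PCs: A@0 B@1 C@2
Step 4: thread B executes B2 (y = y + 5). Shared: x=2 y=9 z=-5. PCs: A@0 B@2 C@2
Step 5: thread C executes C3 (z = z + 1). Shared: x=2 y=9 z=-4. PCs: A@0 B@2 C@3
Step 6: thread A executes A1 (x = x - 2). Shared: x=0 y=9 z=-4. PCs: A@1 B@2 C@3
Step 7: thread A executes A2 (y = x + 1). Shared: x=0 y=1 z=-4. PCs: A@2 B@2 C@3
Step 8: thread B executes B3 (z = x). Shared: x=0 y=1 z=0. PCs: A@2 B@3 C@3
Step 9: thread B executes B4 (x = 5). Shared: x=5 y=1 z=0. PCs: A@2 B@4 C@3
Step 10: thread A executes A3 (z = z - 3). Shared: x=5 y=1 z=-3. PCs: A@3 B@4 C@3
Step 11: thread C executes C4 (x = x * 3). Shared: x=15 y=1 z=-3. PCs: A@3 B@4 C@4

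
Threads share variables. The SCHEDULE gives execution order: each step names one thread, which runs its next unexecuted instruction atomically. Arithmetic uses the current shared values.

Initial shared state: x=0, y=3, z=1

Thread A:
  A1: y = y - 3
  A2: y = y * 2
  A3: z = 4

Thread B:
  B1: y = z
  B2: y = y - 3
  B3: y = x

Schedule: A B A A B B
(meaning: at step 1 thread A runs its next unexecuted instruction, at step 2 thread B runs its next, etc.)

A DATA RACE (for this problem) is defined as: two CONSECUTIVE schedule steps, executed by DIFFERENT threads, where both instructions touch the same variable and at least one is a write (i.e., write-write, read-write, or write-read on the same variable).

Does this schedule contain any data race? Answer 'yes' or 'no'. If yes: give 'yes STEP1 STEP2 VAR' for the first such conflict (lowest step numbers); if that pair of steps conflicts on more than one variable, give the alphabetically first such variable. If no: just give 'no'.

Steps 1,2: A(y = y - 3) vs B(y = z). RACE on y (W-W).
Steps 2,3: B(y = z) vs A(y = y * 2). RACE on y (W-W).
Steps 3,4: same thread (A). No race.
Steps 4,5: A(r=-,w=z) vs B(r=y,w=y). No conflict.
Steps 5,6: same thread (B). No race.
First conflict at steps 1,2.

Answer: yes 1 2 y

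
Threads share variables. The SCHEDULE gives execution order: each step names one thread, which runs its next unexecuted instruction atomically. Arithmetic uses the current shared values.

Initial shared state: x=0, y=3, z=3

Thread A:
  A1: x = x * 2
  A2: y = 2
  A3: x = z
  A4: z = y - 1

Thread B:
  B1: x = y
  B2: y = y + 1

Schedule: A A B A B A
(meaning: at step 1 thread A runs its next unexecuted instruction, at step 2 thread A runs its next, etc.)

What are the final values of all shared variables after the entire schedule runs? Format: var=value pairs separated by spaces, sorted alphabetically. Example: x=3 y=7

Step 1: thread A executes A1 (x = x * 2). Shared: x=0 y=3 z=3. PCs: A@1 B@0
Step 2: thread A executes A2 (y = 2). Shared: x=0 y=2 z=3. PCs: A@2 B@0
Step 3: thread B executes B1 (x = y). Shared: x=2 y=2 z=3. PCs: A@2 B@1
Step 4: thread A executes A3 (x = z). Shared: x=3 y=2 z=3. PCs: A@3 B@1
Step 5: thread B executes B2 (y = y + 1). Shared: x=3 y=3 z=3. PCs: A@3 B@2
Step 6: thread A executes A4 (z = y - 1). Shared: x=3 y=3 z=2. PCs: A@4 B@2

Answer: x=3 y=3 z=2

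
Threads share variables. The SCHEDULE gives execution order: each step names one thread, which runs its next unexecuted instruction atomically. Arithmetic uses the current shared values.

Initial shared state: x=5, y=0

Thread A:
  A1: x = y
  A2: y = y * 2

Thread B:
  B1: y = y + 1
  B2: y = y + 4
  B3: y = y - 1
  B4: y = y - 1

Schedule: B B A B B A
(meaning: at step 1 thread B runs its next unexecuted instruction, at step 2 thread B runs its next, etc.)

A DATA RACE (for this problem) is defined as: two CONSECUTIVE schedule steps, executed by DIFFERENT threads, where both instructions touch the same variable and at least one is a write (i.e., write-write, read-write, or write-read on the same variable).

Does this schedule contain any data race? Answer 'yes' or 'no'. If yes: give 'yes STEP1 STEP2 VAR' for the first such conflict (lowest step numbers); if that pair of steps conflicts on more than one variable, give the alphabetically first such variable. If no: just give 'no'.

Answer: yes 2 3 y

Derivation:
Steps 1,2: same thread (B). No race.
Steps 2,3: B(y = y + 4) vs A(x = y). RACE on y (W-R).
Steps 3,4: A(x = y) vs B(y = y - 1). RACE on y (R-W).
Steps 4,5: same thread (B). No race.
Steps 5,6: B(y = y - 1) vs A(y = y * 2). RACE on y (W-W).
First conflict at steps 2,3.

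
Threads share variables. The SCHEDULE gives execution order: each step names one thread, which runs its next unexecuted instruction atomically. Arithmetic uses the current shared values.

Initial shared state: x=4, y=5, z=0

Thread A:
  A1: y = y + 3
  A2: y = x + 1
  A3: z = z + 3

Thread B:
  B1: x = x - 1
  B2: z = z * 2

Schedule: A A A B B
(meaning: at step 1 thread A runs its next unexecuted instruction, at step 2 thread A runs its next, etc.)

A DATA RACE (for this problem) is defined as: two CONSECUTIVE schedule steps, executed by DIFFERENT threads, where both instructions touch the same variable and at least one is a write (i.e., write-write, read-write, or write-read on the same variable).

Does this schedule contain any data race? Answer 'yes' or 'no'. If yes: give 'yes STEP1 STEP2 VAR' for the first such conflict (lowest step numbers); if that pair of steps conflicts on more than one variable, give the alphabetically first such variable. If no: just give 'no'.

Answer: no

Derivation:
Steps 1,2: same thread (A). No race.
Steps 2,3: same thread (A). No race.
Steps 3,4: A(r=z,w=z) vs B(r=x,w=x). No conflict.
Steps 4,5: same thread (B). No race.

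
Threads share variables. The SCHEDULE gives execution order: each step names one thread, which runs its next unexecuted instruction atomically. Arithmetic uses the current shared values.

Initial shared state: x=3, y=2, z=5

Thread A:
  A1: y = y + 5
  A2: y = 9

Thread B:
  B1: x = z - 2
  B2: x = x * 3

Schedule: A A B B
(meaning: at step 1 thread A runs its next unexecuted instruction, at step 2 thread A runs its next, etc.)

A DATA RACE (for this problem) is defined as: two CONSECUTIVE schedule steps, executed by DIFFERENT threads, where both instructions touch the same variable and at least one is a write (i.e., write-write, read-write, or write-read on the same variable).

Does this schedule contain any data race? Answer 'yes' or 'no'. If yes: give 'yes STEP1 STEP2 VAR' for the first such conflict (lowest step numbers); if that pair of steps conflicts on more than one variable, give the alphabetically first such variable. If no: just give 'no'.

Answer: no

Derivation:
Steps 1,2: same thread (A). No race.
Steps 2,3: A(r=-,w=y) vs B(r=z,w=x). No conflict.
Steps 3,4: same thread (B). No race.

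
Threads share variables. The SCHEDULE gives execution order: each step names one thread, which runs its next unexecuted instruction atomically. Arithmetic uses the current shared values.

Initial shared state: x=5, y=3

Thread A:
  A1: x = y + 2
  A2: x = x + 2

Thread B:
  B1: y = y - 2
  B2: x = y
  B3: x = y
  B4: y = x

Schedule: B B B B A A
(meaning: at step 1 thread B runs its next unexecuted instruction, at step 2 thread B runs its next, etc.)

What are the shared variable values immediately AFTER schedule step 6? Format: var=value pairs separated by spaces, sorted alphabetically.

Answer: x=5 y=1

Derivation:
Step 1: thread B executes B1 (y = y - 2). Shared: x=5 y=1. PCs: A@0 B@1
Step 2: thread B executes B2 (x = y). Shared: x=1 y=1. PCs: A@0 B@2
Step 3: thread B executes B3 (x = y). Shared: x=1 y=1. PCs: A@0 B@3
Step 4: thread B executes B4 (y = x). Shared: x=1 y=1. PCs: A@0 B@4
Step 5: thread A executes A1 (x = y + 2). Shared: x=3 y=1. PCs: A@1 B@4
Step 6: thread A executes A2 (x = x + 2). Shared: x=5 y=1. PCs: A@2 B@4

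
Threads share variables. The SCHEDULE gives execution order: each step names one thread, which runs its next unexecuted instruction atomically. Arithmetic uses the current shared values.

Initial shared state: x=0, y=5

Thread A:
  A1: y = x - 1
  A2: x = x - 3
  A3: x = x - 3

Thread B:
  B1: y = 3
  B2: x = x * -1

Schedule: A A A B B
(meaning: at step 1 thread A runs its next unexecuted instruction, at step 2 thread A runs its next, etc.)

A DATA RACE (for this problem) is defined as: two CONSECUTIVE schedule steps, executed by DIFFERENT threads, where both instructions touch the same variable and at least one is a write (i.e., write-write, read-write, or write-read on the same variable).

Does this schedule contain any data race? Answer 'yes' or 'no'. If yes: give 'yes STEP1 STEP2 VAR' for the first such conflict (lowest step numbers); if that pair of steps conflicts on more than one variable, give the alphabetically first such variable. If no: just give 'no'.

Answer: no

Derivation:
Steps 1,2: same thread (A). No race.
Steps 2,3: same thread (A). No race.
Steps 3,4: A(r=x,w=x) vs B(r=-,w=y). No conflict.
Steps 4,5: same thread (B). No race.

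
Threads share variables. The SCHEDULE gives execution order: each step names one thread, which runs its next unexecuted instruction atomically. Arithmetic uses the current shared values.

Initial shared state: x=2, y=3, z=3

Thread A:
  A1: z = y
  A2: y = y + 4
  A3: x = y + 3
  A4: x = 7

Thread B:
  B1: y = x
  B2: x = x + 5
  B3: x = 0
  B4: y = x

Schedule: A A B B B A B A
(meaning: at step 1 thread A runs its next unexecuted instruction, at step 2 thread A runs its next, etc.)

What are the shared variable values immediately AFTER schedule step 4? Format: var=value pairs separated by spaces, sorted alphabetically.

Answer: x=7 y=2 z=3

Derivation:
Step 1: thread A executes A1 (z = y). Shared: x=2 y=3 z=3. PCs: A@1 B@0
Step 2: thread A executes A2 (y = y + 4). Shared: x=2 y=7 z=3. PCs: A@2 B@0
Step 3: thread B executes B1 (y = x). Shared: x=2 y=2 z=3. PCs: A@2 B@1
Step 4: thread B executes B2 (x = x + 5). Shared: x=7 y=2 z=3. PCs: A@2 B@2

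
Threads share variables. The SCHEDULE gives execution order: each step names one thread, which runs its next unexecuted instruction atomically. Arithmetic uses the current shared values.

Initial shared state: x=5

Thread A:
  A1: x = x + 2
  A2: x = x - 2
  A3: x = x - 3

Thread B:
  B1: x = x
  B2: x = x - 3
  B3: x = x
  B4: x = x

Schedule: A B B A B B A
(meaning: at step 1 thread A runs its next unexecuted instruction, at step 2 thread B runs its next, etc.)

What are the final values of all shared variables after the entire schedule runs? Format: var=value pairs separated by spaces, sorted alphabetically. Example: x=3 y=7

Answer: x=-1

Derivation:
Step 1: thread A executes A1 (x = x + 2). Shared: x=7. PCs: A@1 B@0
Step 2: thread B executes B1 (x = x). Shared: x=7. PCs: A@1 B@1
Step 3: thread B executes B2 (x = x - 3). Shared: x=4. PCs: A@1 B@2
Step 4: thread A executes A2 (x = x - 2). Shared: x=2. PCs: A@2 B@2
Step 5: thread B executes B3 (x = x). Shared: x=2. PCs: A@2 B@3
Step 6: thread B executes B4 (x = x). Shared: x=2. PCs: A@2 B@4
Step 7: thread A executes A3 (x = x - 3). Shared: x=-1. PCs: A@3 B@4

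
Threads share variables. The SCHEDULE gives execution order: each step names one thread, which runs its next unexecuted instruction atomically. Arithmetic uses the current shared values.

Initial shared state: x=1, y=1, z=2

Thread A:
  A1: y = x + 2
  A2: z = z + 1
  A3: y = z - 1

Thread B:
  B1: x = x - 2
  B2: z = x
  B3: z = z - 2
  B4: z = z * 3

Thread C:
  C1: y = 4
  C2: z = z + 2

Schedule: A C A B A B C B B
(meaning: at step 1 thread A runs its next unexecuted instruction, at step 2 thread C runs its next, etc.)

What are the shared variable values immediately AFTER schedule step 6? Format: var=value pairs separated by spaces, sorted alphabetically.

Step 1: thread A executes A1 (y = x + 2). Shared: x=1 y=3 z=2. PCs: A@1 B@0 C@0
Step 2: thread C executes C1 (y = 4). Shared: x=1 y=4 z=2. PCs: A@1 B@0 C@1
Step 3: thread A executes A2 (z = z + 1). Shared: x=1 y=4 z=3. PCs: A@2 B@0 C@1
Step 4: thread B executes B1 (x = x - 2). Shared: x=-1 y=4 z=3. PCs: A@2 B@1 C@1
Step 5: thread A executes A3 (y = z - 1). Shared: x=-1 y=2 z=3. PCs: A@3 B@1 C@1
Step 6: thread B executes B2 (z = x). Shared: x=-1 y=2 z=-1. PCs: A@3 B@2 C@1

Answer: x=-1 y=2 z=-1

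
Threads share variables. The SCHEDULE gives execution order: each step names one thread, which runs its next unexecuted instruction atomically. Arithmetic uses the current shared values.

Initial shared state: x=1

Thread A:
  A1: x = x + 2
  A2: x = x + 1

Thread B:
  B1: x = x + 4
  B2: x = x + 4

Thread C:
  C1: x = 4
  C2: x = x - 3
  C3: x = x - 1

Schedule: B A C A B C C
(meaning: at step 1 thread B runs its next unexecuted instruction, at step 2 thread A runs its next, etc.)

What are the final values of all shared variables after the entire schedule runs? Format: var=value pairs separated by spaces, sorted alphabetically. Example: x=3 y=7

Step 1: thread B executes B1 (x = x + 4). Shared: x=5. PCs: A@0 B@1 C@0
Step 2: thread A executes A1 (x = x + 2). Shared: x=7. PCs: A@1 B@1 C@0
Step 3: thread C executes C1 (x = 4). Shared: x=4. PCs: A@1 B@1 C@1
Step 4: thread A executes A2 (x = x + 1). Shared: x=5. PCs: A@2 B@1 C@1
Step 5: thread B executes B2 (x = x + 4). Shared: x=9. PCs: A@2 B@2 C@1
Step 6: thread C executes C2 (x = x - 3). Shared: x=6. PCs: A@2 B@2 C@2
Step 7: thread C executes C3 (x = x - 1). Shared: x=5. PCs: A@2 B@2 C@3

Answer: x=5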